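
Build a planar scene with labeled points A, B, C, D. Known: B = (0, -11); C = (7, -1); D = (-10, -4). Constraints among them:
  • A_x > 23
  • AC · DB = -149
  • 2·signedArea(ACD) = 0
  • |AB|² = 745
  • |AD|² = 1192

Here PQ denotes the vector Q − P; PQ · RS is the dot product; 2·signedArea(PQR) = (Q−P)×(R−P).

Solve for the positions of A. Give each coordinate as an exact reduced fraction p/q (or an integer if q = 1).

A = (24, 2)

1. A_x = 24  [2·signedArea(ACD) = 0 ∩ AC · DB = -149]
2. A_y = 2  [2·signedArea(ACD) = 0 ∩ AC · DB = -149]
   → A = (24, 2)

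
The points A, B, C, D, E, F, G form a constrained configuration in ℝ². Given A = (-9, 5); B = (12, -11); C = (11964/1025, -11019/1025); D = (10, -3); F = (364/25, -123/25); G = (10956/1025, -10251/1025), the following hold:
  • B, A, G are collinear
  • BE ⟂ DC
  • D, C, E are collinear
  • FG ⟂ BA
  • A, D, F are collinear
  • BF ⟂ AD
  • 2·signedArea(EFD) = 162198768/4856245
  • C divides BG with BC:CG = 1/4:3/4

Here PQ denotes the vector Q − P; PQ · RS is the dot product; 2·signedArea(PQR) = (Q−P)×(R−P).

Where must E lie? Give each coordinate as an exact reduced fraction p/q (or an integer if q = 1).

E = (11400780/971249, -10738587/971249)

1. E_x = 11400780/971249  [D, C, E are collinear ∩ BE ⟂ DC]
2. E_y = -10738587/971249  [D, C, E are collinear ∩ BE ⟂ DC]
   → E = (11400780/971249, -10738587/971249)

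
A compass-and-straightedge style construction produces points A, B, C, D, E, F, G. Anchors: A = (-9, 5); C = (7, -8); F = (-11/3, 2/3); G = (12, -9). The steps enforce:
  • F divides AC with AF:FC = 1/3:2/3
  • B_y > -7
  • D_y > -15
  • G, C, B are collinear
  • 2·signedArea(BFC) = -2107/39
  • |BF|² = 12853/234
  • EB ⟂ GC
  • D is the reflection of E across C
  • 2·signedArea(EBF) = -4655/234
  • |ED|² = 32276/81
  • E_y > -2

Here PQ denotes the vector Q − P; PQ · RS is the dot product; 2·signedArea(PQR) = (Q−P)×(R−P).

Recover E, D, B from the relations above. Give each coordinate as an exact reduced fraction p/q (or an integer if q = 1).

1. B_x = -33/26  [G, C, B are collinear ∩ 2·signedArea(BFC) = -2107/39]
2. B_y = -165/26  [G, C, B are collinear ∩ 2·signedArea(BFC) = -2107/39]
   → B = (-33/26, -165/26)
3. E_x = -2/9  [2·signedArea(EBF) = -4655/234 ∩ EB ⟂ GC]
4. E_y = -10/9  [2·signedArea(EBF) = -4655/234 ∩ EB ⟂ GC]
   → E = (-2/9, -10/9)
5. D_x = 128/9  [D is the reflection of E across C]
6. D_y = -134/9  [D is the reflection of E across C]
   → D = (128/9, -134/9)

B = (-33/26, -165/26)
D = (128/9, -134/9)
E = (-2/9, -10/9)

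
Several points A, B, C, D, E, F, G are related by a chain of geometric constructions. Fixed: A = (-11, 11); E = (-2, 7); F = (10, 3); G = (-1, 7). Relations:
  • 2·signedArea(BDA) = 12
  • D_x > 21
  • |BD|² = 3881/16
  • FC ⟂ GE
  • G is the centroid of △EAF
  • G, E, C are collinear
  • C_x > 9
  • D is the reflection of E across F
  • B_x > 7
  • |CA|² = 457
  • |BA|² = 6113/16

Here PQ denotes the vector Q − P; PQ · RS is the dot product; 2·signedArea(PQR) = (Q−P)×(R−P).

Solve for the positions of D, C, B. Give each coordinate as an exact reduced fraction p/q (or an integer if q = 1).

1. D_x = 22  [D is the reflection of E across F]
2. D_y = -1  [D is the reflection of E across F]
   → D = (22, -1)
3. C_x = 10  [G, E, C are collinear ∩ FC ⟂ GE]
4. C_y = 7  [G, E, C are collinear ∩ FC ⟂ GE]
   → C = (10, 7)
5. B_x = 29/4  [line -12·x + -33·y + 219 = 0 ∩ |BA|² = 6113/16]
6. B_y = 4  [line -12·x + -33·y + 219 = 0 ∩ |BA|² = 6113/16]
   → B = (29/4, 4)

B = (29/4, 4)
C = (10, 7)
D = (22, -1)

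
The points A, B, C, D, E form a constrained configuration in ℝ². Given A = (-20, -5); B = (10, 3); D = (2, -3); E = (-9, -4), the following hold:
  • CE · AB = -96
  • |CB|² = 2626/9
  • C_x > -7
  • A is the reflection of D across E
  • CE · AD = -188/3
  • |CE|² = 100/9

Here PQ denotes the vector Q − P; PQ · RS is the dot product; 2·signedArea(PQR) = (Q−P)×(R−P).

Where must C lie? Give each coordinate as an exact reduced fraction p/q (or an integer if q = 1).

C = (-19/3, -2)

1. C_x = -19/3  [CE · AB = -96 ∩ CE · AD = -188/3]
2. C_y = -2  [CE · AB = -96 ∩ CE · AD = -188/3]
   → C = (-19/3, -2)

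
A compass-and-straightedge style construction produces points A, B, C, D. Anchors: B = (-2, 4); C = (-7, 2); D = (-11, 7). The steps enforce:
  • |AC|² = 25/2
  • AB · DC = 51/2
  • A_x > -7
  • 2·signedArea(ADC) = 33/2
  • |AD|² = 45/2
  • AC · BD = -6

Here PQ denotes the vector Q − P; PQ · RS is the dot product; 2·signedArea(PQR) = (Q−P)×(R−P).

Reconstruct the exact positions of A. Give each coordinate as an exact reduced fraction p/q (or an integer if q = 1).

1. A_x = -13/2  [AC · BD = -6 ∩ 2·signedArea(ADC) = 33/2]
2. A_y = 11/2  [AC · BD = -6 ∩ 2·signedArea(ADC) = 33/2]
   → A = (-13/2, 11/2)

A = (-13/2, 11/2)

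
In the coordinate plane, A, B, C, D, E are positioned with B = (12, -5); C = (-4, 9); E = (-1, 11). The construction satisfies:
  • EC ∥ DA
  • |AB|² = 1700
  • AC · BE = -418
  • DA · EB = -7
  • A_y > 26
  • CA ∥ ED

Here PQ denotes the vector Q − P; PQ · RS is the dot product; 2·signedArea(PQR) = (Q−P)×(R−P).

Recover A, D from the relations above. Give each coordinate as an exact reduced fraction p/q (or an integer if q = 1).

1. A_x = -14  [line 13·x + -16·y + 614 = 0 ∩ |AB|² = 1700]
2. A_y = 27  [line 13·x + -16·y + 614 = 0 ∩ |AB|² = 1700]
   → A = (-14, 27)
3. D_x = -11  [EC ∥ DA ∩ CA ∥ ED]
4. D_y = 29  [EC ∥ DA ∩ CA ∥ ED]
   → D = (-11, 29)

A = (-14, 27)
D = (-11, 29)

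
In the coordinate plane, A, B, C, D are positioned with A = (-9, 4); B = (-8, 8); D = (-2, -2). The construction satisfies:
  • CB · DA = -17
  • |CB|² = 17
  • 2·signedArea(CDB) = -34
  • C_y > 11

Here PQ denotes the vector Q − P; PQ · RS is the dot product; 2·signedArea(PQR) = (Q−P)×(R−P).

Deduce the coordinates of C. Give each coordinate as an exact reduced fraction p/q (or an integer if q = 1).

1. C_x = -7  [2·signedArea(CDB) = -34 ∩ CB · DA = -17]
2. C_y = 12  [2·signedArea(CDB) = -34 ∩ CB · DA = -17]
   → C = (-7, 12)

C = (-7, 12)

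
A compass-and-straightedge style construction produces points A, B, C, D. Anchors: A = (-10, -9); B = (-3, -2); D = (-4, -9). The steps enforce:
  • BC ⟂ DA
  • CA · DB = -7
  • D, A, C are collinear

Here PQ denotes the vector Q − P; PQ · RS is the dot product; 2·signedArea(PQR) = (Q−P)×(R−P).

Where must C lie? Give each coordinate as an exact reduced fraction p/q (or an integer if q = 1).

C = (-3, -9)

1. C_x = -3  [D, A, C are collinear ∩ BC ⟂ DA]
2. C_y = -9  [D, A, C are collinear ∩ BC ⟂ DA]
   → C = (-3, -9)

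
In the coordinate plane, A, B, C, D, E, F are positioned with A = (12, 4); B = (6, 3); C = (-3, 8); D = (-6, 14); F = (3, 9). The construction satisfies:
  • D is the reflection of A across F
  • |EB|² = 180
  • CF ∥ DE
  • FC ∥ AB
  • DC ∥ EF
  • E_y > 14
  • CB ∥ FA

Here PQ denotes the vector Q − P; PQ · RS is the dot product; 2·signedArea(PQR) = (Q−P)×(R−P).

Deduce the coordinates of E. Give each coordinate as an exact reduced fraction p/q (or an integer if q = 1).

E = (0, 15)

1. E_x = 0  [DC ∥ EF ∩ CF ∥ DE]
2. E_y = 15  [DC ∥ EF ∩ CF ∥ DE]
   → E = (0, 15)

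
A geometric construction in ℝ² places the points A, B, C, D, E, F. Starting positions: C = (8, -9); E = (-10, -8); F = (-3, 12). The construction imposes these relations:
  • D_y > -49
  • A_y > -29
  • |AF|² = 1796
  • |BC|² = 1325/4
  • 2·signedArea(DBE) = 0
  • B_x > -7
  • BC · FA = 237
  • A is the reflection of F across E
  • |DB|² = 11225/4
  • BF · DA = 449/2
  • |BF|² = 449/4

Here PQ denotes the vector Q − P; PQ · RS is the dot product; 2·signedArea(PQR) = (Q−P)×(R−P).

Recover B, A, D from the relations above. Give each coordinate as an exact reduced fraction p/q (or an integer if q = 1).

1. A_x = -17  [A is the reflection of F across E]
2. A_y = -28  [A is the reflection of F across E]
   → A = (-17, -28)
3. B_x = -13/2  [line 14·x + 40·y + 11 = 0 ∩ |BF|² = 449/4]
4. B_y = 2  [line 14·x + 40·y + 11 = 0 ∩ |BF|² = 449/4]
   → B = (-13/2, 2)
5. D_x = -24  [2·signedArea(DBE) = 0 ∩ BF · DA = 449/2]
6. D_y = -48  [2·signedArea(DBE) = 0 ∩ BF · DA = 449/2]
   → D = (-24, -48)

A = (-17, -28)
B = (-13/2, 2)
D = (-24, -48)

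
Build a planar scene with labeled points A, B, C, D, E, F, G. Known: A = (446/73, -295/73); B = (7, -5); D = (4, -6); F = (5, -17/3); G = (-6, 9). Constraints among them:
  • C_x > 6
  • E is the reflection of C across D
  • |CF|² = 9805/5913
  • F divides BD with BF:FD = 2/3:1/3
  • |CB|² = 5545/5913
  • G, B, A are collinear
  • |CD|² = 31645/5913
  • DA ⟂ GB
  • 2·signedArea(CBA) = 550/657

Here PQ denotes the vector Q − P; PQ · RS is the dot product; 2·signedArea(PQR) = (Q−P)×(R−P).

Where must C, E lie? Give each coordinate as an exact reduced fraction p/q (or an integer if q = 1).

1. C_x = 1322/219  [line -70/73·x + -65/73·y + 935/657 = 0 ∩ |CF|² = 9805/5913]
2. C_y = -3221/657  [line -70/73·x + -65/73·y + 935/657 = 0 ∩ |CF|² = 9805/5913]
   → C = (1322/219, -3221/657)
3. E_x = 430/219  [E is the reflection of C across D]
4. E_y = -4663/657  [E is the reflection of C across D]
   → E = (430/219, -4663/657)

C = (1322/219, -3221/657)
E = (430/219, -4663/657)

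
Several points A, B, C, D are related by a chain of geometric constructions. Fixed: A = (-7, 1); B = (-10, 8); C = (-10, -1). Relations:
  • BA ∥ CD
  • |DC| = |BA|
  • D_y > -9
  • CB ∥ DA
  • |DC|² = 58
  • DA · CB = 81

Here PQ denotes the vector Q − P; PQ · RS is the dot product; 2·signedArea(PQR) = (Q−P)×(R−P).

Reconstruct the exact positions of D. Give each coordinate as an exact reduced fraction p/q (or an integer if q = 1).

1. D_x = -7  [CB ∥ DA ∩ BA ∥ CD]
2. D_y = -8  [CB ∥ DA ∩ BA ∥ CD]
   → D = (-7, -8)

D = (-7, -8)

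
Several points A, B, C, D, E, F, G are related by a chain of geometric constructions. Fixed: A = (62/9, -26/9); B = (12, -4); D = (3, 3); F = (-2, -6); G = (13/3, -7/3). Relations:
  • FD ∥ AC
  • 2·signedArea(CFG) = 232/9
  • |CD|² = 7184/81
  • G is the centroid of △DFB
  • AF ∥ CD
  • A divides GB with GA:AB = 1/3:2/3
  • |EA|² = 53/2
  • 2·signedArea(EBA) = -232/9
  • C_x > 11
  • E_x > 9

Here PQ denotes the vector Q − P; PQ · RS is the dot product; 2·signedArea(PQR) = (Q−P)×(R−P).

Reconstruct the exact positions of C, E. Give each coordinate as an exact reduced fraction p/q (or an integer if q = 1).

C = (107/9, 55/9)
E = (169/18, 29/18)

1. C_x = 107/9  [AF ∥ CD ∩ FD ∥ AC]
2. C_y = 55/9  [AF ∥ CD ∩ FD ∥ AC]
   → C = (107/9, 55/9)
3. E_x = 169/18  [line -10/9·x + -46/9·y + 56/3 = 0 ∩ |EA|² = 53/2]
4. E_y = 29/18  [line -10/9·x + -46/9·y + 56/3 = 0 ∩ |EA|² = 53/2]
   → E = (169/18, 29/18)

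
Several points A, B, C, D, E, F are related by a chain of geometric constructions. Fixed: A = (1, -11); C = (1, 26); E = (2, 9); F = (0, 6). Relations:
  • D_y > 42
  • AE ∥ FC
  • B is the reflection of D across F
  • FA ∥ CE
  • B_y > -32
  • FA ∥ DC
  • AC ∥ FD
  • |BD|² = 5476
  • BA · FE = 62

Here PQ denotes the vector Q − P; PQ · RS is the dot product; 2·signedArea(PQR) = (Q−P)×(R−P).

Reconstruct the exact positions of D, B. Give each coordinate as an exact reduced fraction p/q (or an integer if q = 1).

1. D_x = 0  [FA ∥ DC ∩ AC ∥ FD]
2. D_y = 43  [FA ∥ DC ∩ AC ∥ FD]
   → D = (0, 43)
3. B_x = 0  [B is the reflection of D across F]
4. B_y = -31  [B is the reflection of D across F]
   → B = (0, -31)

B = (0, -31)
D = (0, 43)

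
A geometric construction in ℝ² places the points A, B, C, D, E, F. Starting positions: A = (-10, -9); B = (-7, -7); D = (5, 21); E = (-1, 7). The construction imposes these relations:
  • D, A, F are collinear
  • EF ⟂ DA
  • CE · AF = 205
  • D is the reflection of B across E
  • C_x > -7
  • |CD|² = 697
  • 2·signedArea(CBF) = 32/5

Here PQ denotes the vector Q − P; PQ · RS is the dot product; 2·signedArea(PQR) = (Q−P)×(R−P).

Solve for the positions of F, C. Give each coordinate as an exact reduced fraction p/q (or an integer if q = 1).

C = (-6, -3)
F = (-9/5, 37/5)

1. F_x = -9/5  [D, A, F are collinear ∩ EF ⟂ DA]
2. F_y = 37/5  [D, A, F are collinear ∩ EF ⟂ DA]
   → F = (-9/5, 37/5)
3. C_x = -6  [2·signedArea(CBF) = 32/5 ∩ CE · AF = 205]
4. C_y = -3  [2·signedArea(CBF) = 32/5 ∩ CE · AF = 205]
   → C = (-6, -3)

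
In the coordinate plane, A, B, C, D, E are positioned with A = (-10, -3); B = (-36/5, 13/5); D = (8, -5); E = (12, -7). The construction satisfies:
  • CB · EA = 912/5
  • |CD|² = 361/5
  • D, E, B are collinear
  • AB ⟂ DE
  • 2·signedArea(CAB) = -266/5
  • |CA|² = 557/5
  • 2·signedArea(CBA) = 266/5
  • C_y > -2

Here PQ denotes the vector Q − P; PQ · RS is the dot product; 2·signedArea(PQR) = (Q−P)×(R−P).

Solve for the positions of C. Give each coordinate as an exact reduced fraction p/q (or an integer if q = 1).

C = (2/5, -6/5)

1. C_x = 2/5  [CB · EA = 912/5 ∩ 2·signedArea(CAB) = -266/5]
2. C_y = -6/5  [CB · EA = 912/5 ∩ 2·signedArea(CAB) = -266/5]
   → C = (2/5, -6/5)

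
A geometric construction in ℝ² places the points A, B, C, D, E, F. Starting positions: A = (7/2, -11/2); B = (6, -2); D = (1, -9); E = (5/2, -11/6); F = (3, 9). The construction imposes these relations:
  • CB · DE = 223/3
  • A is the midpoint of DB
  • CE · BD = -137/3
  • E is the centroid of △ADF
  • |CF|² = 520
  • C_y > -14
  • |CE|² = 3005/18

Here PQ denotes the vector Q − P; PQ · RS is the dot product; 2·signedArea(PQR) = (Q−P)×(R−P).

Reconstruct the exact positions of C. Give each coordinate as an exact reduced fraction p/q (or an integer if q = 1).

1. C_x = 9  [CE · BD = -137/3 ∩ CB · DE = 223/3]
2. C_y = -13  [CE · BD = -137/3 ∩ CB · DE = 223/3]
   → C = (9, -13)

C = (9, -13)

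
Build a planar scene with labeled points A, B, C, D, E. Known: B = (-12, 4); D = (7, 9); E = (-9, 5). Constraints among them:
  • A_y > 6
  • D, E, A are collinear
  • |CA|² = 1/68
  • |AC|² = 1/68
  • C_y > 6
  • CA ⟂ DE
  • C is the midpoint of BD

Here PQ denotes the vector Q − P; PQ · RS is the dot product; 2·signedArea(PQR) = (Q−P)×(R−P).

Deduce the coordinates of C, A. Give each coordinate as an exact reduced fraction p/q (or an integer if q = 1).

1. C_x = -5/2  [C is the midpoint of BD]
2. C_y = 13/2  [C is the midpoint of BD]
   → C = (-5/2, 13/2)
3. A_x = -43/17  [D, E, A are collinear ∩ CA ⟂ DE]
4. A_y = 225/34  [D, E, A are collinear ∩ CA ⟂ DE]
   → A = (-43/17, 225/34)

A = (-43/17, 225/34)
C = (-5/2, 13/2)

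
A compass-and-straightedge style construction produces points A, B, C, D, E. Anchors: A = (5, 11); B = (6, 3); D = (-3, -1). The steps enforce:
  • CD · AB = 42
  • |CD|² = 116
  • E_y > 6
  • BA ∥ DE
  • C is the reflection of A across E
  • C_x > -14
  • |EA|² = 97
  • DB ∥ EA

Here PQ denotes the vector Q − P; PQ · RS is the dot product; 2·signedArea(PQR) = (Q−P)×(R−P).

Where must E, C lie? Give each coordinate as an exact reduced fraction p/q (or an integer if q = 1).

1. E_x = -4  [DB ∥ EA ∩ BA ∥ DE]
2. E_y = 7  [DB ∥ EA ∩ BA ∥ DE]
   → E = (-4, 7)
3. C_x = -13  [C is the reflection of A across E]
4. C_y = 3  [C is the reflection of A across E]
   → C = (-13, 3)

C = (-13, 3)
E = (-4, 7)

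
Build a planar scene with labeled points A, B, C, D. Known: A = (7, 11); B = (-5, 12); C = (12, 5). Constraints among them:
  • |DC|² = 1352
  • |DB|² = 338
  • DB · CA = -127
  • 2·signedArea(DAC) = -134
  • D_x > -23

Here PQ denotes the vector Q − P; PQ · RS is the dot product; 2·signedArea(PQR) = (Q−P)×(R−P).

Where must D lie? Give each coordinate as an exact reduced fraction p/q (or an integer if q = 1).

D = (-22, 19)

1. D_x = -22  [2·signedArea(DAC) = -134 ∩ DB · CA = -127]
2. D_y = 19  [2·signedArea(DAC) = -134 ∩ DB · CA = -127]
   → D = (-22, 19)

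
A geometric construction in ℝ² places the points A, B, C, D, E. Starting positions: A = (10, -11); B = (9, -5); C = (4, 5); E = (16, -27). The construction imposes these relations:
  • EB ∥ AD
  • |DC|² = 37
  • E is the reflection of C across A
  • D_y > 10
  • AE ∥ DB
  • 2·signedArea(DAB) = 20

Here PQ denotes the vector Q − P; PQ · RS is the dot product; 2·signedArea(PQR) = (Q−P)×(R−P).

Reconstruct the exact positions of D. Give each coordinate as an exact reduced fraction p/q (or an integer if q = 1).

1. D_x = 3  [AE ∥ DB ∩ EB ∥ AD]
2. D_y = 11  [AE ∥ DB ∩ EB ∥ AD]
   → D = (3, 11)

D = (3, 11)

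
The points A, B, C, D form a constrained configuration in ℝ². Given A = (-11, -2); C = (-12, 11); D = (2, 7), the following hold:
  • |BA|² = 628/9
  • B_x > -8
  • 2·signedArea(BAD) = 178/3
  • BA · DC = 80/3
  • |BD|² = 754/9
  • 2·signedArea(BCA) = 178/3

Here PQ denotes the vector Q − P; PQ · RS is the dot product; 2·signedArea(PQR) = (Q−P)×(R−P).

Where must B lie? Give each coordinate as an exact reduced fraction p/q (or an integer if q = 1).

B = (-7, 16/3)

1. B_x = -7  [2·signedArea(BCA) = 178/3 ∩ BA · DC = 80/3]
2. B_y = 16/3  [2·signedArea(BCA) = 178/3 ∩ BA · DC = 80/3]
   → B = (-7, 16/3)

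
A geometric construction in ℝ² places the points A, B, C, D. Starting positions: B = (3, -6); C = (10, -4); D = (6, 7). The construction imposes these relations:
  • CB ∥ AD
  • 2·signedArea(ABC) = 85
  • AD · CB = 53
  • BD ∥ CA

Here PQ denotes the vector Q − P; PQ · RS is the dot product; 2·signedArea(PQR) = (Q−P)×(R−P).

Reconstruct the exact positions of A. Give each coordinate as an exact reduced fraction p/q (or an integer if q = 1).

1. A_x = 13  [CB ∥ AD ∩ BD ∥ CA]
2. A_y = 9  [CB ∥ AD ∩ BD ∥ CA]
   → A = (13, 9)

A = (13, 9)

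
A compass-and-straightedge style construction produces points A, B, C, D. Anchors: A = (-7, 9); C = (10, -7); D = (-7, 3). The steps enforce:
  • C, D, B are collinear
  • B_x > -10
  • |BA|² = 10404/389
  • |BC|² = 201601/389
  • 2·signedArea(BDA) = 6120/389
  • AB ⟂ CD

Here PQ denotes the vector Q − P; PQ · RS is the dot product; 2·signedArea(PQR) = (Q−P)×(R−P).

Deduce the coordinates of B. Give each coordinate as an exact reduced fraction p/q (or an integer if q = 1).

B = (-3743/389, 1767/389)

1. B_x = -3743/389  [C, D, B are collinear ∩ AB ⟂ CD]
2. B_y = 1767/389  [C, D, B are collinear ∩ AB ⟂ CD]
   → B = (-3743/389, 1767/389)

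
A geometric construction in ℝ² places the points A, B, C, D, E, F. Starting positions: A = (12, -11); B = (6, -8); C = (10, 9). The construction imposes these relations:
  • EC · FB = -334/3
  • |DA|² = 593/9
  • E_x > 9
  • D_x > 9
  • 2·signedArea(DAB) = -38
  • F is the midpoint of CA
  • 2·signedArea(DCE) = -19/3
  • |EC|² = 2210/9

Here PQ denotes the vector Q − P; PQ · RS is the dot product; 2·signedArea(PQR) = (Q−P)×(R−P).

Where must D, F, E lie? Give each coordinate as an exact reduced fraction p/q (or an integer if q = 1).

D = (28/3, -10/3)
E = (29/3, -20/3)
F = (11, -1)

1. F_x = 11  [F is the midpoint of CA]
2. F_y = -1  [F is the midpoint of CA]
   → F = (11, -1)
3. E_x = 29/3  [line 5·x + 7·y + -5/3 = 0 ∩ |EC|² = 2210/9]
4. E_y = -20/3  [line 5·x + 7·y + -5/3 = 0 ∩ |EC|² = 2210/9]
   → E = (29/3, -20/3)
5. D_x = 28/3  [2·signedArea(DAB) = -38 ∩ 2·signedArea(DCE) = -19/3]
6. D_y = -10/3  [2·signedArea(DAB) = -38 ∩ 2·signedArea(DCE) = -19/3]
   → D = (28/3, -10/3)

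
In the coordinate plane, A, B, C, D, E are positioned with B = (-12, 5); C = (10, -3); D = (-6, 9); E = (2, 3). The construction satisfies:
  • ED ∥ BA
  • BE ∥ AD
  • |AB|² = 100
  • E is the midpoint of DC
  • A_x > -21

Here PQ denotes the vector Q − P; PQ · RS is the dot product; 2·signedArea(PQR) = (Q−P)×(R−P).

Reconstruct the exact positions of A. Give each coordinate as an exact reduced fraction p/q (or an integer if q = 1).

A = (-20, 11)

1. A_x = -20  [BE ∥ AD ∩ ED ∥ BA]
2. A_y = 11  [BE ∥ AD ∩ ED ∥ BA]
   → A = (-20, 11)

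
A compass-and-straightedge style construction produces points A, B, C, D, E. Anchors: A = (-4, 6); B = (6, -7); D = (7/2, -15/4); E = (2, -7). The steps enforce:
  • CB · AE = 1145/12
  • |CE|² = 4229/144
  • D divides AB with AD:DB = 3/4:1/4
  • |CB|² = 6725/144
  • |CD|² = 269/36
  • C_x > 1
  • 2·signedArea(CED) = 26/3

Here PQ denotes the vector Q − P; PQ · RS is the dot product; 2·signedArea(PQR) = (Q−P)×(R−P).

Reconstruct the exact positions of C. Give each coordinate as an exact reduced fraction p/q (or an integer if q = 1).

C = (11/6, -19/12)

1. C_x = 11/6  [2·signedArea(CED) = 26/3 ∩ CB · AE = 1145/12]
2. C_y = -19/12  [2·signedArea(CED) = 26/3 ∩ CB · AE = 1145/12]
   → C = (11/6, -19/12)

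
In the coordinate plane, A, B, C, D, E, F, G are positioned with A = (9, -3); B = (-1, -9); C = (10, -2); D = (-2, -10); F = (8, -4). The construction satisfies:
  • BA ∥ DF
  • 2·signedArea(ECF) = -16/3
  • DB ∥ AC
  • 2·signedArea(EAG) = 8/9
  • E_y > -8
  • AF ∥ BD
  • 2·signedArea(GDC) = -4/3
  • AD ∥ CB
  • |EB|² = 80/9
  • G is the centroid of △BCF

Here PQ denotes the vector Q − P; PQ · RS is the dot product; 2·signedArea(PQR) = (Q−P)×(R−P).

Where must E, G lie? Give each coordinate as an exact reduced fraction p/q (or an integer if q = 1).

E = (5/3, -23/3)
G = (17/3, -5)

1. E_x = 5/3  [line 2·x + -2·y + -56/3 = 0 ∩ |EB|² = 80/9]
2. E_y = -23/3  [line 2·x + -2·y + -56/3 = 0 ∩ |EB|² = 80/9]
   → E = (5/3, -23/3)
3. G_x = 17/3  [2·signedArea(EAG) = 8/9 ∩ G is the centroid of △BCF]
4. G_y = -5  [2·signedArea(EAG) = 8/9 ∩ G is the centroid of △BCF]
   → G = (17/3, -5)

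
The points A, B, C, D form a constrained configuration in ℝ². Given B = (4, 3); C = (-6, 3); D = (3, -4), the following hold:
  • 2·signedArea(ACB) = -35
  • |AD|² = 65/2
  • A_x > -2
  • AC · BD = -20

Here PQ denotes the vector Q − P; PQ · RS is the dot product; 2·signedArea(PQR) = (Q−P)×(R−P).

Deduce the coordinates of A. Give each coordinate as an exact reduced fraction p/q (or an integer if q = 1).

A = (-3/2, -1/2)

1. A_x = -3/2  [2·signedArea(ACB) = -35 ∩ AC · BD = -20]
2. A_y = -1/2  [2·signedArea(ACB) = -35 ∩ AC · BD = -20]
   → A = (-3/2, -1/2)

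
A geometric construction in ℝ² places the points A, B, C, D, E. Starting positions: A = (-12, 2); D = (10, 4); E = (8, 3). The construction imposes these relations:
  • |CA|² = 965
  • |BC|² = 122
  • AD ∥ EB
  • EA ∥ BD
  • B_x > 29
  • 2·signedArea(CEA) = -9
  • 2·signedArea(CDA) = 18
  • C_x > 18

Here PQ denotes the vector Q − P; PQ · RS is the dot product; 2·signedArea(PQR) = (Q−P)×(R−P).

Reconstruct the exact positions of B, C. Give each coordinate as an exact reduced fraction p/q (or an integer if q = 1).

B = (30, 5)
C = (19, 4)

1. B_x = 30  [EA ∥ BD ∩ AD ∥ EB]
2. B_y = 5  [EA ∥ BD ∩ AD ∥ EB]
   → B = (30, 5)
3. C_x = 19  [2·signedArea(CEA) = -9 ∩ 2·signedArea(CDA) = 18]
4. C_y = 4  [2·signedArea(CEA) = -9 ∩ 2·signedArea(CDA) = 18]
   → C = (19, 4)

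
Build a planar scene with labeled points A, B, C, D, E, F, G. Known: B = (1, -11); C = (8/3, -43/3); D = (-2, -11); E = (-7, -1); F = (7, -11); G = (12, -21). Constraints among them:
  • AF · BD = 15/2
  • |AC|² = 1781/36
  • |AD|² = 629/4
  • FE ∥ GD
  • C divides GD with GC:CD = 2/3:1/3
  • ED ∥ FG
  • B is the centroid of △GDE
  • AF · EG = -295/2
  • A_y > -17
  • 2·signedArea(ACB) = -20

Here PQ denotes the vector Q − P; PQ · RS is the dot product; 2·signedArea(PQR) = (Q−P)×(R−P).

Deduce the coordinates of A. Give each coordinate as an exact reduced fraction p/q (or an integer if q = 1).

1. A_x = 19/2  [AF · EG = -295/2 ∩ 2·signedArea(ACB) = -20]
2. A_y = -16  [AF · EG = -295/2 ∩ 2·signedArea(ACB) = -20]
   → A = (19/2, -16)

A = (19/2, -16)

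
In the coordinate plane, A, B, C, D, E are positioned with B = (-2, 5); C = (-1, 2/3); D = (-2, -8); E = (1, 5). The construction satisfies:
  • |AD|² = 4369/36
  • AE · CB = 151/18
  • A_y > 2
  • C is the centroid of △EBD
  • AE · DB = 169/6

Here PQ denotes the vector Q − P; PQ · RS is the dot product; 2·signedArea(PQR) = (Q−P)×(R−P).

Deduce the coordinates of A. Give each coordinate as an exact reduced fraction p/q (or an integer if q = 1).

1. A_x = 0  [AE · DB = 169/6 ∩ AE · CB = 151/18]
2. A_y = 17/6  [AE · DB = 169/6 ∩ AE · CB = 151/18]
   → A = (0, 17/6)

A = (0, 17/6)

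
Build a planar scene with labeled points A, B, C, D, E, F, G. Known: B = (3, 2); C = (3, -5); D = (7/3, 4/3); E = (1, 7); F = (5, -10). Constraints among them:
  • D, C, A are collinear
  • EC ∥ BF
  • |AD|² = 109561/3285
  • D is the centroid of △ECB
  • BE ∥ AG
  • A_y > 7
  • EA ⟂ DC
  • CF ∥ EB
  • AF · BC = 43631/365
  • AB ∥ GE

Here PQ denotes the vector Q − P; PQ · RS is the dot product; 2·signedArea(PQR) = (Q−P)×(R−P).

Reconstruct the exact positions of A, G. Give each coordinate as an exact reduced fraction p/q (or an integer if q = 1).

1. A_x = 631/365  [D, C, A are collinear ∩ EA ⟂ DC]
2. A_y = 2583/365  [D, C, A are collinear ∩ EA ⟂ DC]
   → A = (631/365, 2583/365)
3. G_x = -99/365  [AB ∥ GE ∩ BE ∥ AG]
4. G_y = 4408/365  [AB ∥ GE ∩ BE ∥ AG]
   → G = (-99/365, 4408/365)

A = (631/365, 2583/365)
G = (-99/365, 4408/365)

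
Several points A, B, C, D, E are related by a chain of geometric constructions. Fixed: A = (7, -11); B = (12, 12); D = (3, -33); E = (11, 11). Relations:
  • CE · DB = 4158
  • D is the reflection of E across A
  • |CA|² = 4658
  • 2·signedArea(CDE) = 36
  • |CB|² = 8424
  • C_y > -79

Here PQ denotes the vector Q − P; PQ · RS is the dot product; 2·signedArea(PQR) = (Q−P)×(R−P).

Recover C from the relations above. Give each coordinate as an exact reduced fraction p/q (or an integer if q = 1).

1. C_x = -6  [CE · DB = 4158 ∩ 2·signedArea(CDE) = 36]
2. C_y = -78  [CE · DB = 4158 ∩ 2·signedArea(CDE) = 36]
   → C = (-6, -78)

C = (-6, -78)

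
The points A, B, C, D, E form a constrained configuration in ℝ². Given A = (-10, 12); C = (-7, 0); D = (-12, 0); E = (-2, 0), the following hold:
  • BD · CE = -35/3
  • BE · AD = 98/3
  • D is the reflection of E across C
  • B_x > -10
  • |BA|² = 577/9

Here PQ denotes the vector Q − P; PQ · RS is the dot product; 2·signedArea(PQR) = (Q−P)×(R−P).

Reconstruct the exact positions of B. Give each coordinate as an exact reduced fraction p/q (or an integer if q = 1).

1. B_x = -29/3  [BD · CE = -35/3 ∩ BE · AD = 98/3]
2. B_y = 4  [BD · CE = -35/3 ∩ BE · AD = 98/3]
   → B = (-29/3, 4)

B = (-29/3, 4)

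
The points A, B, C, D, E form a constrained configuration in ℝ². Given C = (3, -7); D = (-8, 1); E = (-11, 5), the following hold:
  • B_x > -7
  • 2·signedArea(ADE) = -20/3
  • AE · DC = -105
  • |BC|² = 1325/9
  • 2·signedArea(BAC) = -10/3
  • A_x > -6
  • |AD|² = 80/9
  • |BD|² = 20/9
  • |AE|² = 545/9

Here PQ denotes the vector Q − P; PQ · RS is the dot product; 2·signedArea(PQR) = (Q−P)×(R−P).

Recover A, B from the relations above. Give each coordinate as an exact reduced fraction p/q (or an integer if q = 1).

A = (-16/3, -1/3)
B = (-20/3, 1/3)

1. A_x = -16/3  [AE · DC = -105 ∩ 2·signedArea(ADE) = -20/3]
2. A_y = -1/3  [AE · DC = -105 ∩ 2·signedArea(ADE) = -20/3]
   → A = (-16/3, -1/3)
3. B_x = -20/3  [line 20/3·x + 25/3·y + 125/3 = 0 ∩ |BD|² = 20/9]
4. B_y = 1/3  [line 20/3·x + 25/3·y + 125/3 = 0 ∩ |BD|² = 20/9]
   → B = (-20/3, 1/3)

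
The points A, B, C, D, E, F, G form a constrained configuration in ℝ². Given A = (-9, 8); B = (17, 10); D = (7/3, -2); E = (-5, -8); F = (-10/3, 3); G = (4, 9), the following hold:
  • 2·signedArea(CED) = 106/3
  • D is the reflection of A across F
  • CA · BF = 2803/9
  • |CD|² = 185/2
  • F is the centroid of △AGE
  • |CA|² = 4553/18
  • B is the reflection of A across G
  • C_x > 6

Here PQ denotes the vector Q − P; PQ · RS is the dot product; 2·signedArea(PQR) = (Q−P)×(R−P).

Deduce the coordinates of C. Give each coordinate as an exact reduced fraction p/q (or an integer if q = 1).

1. C_x = 41/6  [2·signedArea(CED) = 106/3 ∩ CA · BF = 2803/9]
2. C_y = 13/2  [2·signedArea(CED) = 106/3 ∩ CA · BF = 2803/9]
   → C = (41/6, 13/2)

C = (41/6, 13/2)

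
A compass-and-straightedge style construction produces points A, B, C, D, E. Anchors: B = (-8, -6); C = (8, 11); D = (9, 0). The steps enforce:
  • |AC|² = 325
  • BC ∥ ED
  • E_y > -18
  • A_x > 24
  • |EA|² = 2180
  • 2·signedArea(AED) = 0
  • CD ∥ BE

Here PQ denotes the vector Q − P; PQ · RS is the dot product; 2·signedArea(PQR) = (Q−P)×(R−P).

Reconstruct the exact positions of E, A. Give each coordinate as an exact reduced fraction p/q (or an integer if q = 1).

A = (25, 17)
E = (-7, -17)

1. E_x = -7  [BC ∥ ED ∩ CD ∥ BE]
2. E_y = -17  [BC ∥ ED ∩ CD ∥ BE]
   → E = (-7, -17)
3. A_x = 25  [line -17·x + 16·y + 153 = 0 ∩ |AC|² = 325]
4. A_y = 17  [line -17·x + 16·y + 153 = 0 ∩ |AC|² = 325]
   → A = (25, 17)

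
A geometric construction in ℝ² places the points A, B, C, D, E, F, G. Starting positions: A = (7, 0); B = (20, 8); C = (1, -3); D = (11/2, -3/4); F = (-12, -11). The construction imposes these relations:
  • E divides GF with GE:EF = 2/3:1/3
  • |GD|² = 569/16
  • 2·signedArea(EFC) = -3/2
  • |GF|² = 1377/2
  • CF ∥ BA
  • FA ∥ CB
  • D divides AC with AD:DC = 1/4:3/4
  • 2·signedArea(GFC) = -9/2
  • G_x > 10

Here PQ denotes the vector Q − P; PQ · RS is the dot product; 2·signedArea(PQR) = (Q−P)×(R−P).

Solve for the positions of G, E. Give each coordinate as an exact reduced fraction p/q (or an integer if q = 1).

1. G_x = 21/2  [line -8·x + 13·y + 103/2 = 0 ∩ |GF|² = 1377/2]
2. G_y = 5/2  [line -8·x + 13·y + 103/2 = 0 ∩ |GF|² = 1377/2]
   → G = (21/2, 5/2)
3. E_x = -9/2  [E divides GF with GE:EF = 2/3:1/3]
4. E_y = -13/2  [E divides GF with GE:EF = 2/3:1/3]
   → E = (-9/2, -13/2)

E = (-9/2, -13/2)
G = (21/2, 5/2)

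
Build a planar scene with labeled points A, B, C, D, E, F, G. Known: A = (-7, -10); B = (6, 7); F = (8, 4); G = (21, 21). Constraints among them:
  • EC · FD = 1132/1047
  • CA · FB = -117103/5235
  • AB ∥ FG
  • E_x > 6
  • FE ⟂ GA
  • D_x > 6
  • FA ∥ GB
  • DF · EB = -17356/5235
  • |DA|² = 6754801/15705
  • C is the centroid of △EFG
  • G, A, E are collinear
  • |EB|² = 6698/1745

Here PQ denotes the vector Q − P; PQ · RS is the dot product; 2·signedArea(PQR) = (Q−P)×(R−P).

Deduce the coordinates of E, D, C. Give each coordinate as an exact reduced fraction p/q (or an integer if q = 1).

1. E_x = 11697/1745  [G, A, E are collinear ∩ FE ⟂ GA]
2. E_y = 9024/1745  [G, A, E are collinear ∩ FE ⟂ GA]
   → E = (11697/1745, 9024/1745)
3. D_x = 36127/5235  [line 1227/1745·x + -3191/1745·y + 5240/1047 = 0 ∩ |DA|² = 6754801/15705]
4. D_y = 28219/5235  [line 1227/1745·x + -3191/1745·y + 5240/1047 = 0 ∩ |DA|² = 6754801/15705]
   → D = (36127/5235, 28219/5235)
5. C_x = 62302/5235  [C is the centroid of △EFG]
6. C_y = 52649/5235  [C is the centroid of △EFG]
   → C = (62302/5235, 52649/5235)

C = (62302/5235, 52649/5235)
D = (36127/5235, 28219/5235)
E = (11697/1745, 9024/1745)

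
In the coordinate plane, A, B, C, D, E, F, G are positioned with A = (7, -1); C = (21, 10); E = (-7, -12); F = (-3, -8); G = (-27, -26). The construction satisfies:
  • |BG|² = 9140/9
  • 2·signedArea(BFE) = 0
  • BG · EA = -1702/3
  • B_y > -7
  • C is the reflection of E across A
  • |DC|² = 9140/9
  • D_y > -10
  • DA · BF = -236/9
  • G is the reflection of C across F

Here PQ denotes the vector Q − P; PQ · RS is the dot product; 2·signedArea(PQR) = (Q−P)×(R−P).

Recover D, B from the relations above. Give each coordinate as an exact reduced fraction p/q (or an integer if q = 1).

1. B_x = -5/3  [2·signedArea(BFE) = 0 ∩ BG · EA = -1702/3]
2. B_y = -20/3  [2·signedArea(BFE) = 0 ∩ BG · EA = -1702/3]
   → B = (-5/3, -20/3)
3. D_x = -13/3  [line 4/3·x + 4/3·y + 164/9 = 0 ∩ |DC|² = 9140/9]
4. D_y = -28/3  [line 4/3·x + 4/3·y + 164/9 = 0 ∩ |DC|² = 9140/9]
   → D = (-13/3, -28/3)

B = (-5/3, -20/3)
D = (-13/3, -28/3)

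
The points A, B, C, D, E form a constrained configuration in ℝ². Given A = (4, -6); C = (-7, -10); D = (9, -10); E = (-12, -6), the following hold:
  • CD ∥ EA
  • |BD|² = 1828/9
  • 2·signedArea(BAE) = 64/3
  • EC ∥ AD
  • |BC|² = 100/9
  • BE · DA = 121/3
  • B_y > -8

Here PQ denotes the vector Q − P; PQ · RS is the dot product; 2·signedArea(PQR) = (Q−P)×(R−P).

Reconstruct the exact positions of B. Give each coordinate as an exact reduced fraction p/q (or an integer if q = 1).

B = (-5, -22/3)

1. B_x = -5  [BE · DA = 121/3 ∩ 2·signedArea(BAE) = 64/3]
2. B_y = -22/3  [BE · DA = 121/3 ∩ 2·signedArea(BAE) = 64/3]
   → B = (-5, -22/3)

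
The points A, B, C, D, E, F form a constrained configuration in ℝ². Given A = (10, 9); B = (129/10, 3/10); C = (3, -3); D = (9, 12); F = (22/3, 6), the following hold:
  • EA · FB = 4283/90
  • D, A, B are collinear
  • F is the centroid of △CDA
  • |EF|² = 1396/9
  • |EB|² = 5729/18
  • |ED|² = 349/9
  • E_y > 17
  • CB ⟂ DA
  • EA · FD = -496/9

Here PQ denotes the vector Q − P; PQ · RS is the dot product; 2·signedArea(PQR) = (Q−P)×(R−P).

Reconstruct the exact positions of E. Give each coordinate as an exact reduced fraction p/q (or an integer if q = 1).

E = (32/3, 18)

1. E_x = 32/3  [EA · FB = 4283/90 ∩ EA · FD = -496/9]
2. E_y = 18  [EA · FB = 4283/90 ∩ EA · FD = -496/9]
   → E = (32/3, 18)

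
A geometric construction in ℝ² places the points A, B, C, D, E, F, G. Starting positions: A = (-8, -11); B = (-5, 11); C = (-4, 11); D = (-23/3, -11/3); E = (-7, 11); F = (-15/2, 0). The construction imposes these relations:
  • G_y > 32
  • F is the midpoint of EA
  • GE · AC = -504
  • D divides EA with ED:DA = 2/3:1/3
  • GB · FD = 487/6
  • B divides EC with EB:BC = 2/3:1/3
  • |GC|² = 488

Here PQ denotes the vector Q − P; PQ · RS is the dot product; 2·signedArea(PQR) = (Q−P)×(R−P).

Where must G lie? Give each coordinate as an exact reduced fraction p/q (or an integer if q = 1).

1. G_x = -2  [GE · AC = -504 ∩ GB · FD = 487/6]
2. G_y = 33  [GE · AC = -504 ∩ GB · FD = 487/6]
   → G = (-2, 33)

G = (-2, 33)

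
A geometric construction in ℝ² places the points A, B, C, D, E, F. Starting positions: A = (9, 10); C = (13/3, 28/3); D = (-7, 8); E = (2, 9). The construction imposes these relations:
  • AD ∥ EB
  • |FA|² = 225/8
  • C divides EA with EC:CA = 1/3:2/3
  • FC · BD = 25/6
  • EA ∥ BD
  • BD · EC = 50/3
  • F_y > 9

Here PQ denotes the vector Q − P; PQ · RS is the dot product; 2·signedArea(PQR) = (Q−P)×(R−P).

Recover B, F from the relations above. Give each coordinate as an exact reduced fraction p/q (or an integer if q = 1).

1. B_x = -14  [EA ∥ BD ∩ AD ∥ EB]
2. B_y = 7  [EA ∥ BD ∩ AD ∥ EB]
   → B = (-14, 7)
3. F_x = 15/4  [line -7·x + -1·y + 71/2 = 0 ∩ |FA|² = 225/8]
4. F_y = 37/4  [line -7·x + -1·y + 71/2 = 0 ∩ |FA|² = 225/8]
   → F = (15/4, 37/4)

B = (-14, 7)
F = (15/4, 37/4)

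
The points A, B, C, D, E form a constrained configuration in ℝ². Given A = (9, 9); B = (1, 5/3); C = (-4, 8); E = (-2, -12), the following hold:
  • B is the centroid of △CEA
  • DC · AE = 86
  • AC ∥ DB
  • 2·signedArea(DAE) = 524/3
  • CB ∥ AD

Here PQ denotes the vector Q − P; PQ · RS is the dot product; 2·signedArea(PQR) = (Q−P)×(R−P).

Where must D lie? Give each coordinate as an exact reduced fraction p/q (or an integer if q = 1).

D = (14, 8/3)

1. D_x = 14  [AC ∥ DB ∩ CB ∥ AD]
2. D_y = 8/3  [AC ∥ DB ∩ CB ∥ AD]
   → D = (14, 8/3)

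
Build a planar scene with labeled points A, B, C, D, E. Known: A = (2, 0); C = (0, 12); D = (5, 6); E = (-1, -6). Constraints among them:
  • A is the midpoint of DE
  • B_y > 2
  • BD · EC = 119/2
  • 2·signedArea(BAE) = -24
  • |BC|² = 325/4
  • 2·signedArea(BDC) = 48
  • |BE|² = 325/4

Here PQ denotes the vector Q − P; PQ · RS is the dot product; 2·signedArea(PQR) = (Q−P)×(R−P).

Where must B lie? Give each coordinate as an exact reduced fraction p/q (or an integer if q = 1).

B = (-1/2, 3)

1. B_x = -1/2  [2·signedArea(BDC) = 48 ∩ 2·signedArea(BAE) = -24]
2. B_y = 3  [2·signedArea(BDC) = 48 ∩ 2·signedArea(BAE) = -24]
   → B = (-1/2, 3)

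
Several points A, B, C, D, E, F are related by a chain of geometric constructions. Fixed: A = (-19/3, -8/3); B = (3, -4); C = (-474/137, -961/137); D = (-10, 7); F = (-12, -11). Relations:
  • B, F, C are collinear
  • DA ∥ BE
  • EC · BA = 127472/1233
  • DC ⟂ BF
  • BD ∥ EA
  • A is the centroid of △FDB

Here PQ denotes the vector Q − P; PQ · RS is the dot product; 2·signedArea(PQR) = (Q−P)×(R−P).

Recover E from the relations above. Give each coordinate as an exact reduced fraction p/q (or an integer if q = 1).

1. E_x = 20/3  [BD ∥ EA ∩ DA ∥ BE]
2. E_y = -41/3  [BD ∥ EA ∩ DA ∥ BE]
   → E = (20/3, -41/3)

E = (20/3, -41/3)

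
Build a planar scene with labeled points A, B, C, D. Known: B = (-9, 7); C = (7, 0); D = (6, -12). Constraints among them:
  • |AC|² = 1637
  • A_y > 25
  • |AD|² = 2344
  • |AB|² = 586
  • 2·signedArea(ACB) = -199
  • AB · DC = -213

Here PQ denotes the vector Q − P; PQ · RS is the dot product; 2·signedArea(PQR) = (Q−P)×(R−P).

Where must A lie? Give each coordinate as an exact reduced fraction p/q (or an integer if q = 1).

1. A_x = -24  [2·signedArea(ACB) = -199 ∩ AB · DC = -213]
2. A_y = 26  [2·signedArea(ACB) = -199 ∩ AB · DC = -213]
   → A = (-24, 26)

A = (-24, 26)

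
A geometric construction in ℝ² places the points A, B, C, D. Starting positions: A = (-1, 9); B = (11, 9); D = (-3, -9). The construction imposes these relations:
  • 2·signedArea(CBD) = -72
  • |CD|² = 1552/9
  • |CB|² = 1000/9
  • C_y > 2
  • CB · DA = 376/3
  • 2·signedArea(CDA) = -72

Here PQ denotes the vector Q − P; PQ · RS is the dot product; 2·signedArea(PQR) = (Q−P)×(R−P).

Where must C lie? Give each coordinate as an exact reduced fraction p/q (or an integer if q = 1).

C = (7/3, 3)

1. C_x = 7/3  [2·signedArea(CBD) = -72 ∩ 2·signedArea(CDA) = -72]
2. C_y = 3  [2·signedArea(CBD) = -72 ∩ 2·signedArea(CDA) = -72]
   → C = (7/3, 3)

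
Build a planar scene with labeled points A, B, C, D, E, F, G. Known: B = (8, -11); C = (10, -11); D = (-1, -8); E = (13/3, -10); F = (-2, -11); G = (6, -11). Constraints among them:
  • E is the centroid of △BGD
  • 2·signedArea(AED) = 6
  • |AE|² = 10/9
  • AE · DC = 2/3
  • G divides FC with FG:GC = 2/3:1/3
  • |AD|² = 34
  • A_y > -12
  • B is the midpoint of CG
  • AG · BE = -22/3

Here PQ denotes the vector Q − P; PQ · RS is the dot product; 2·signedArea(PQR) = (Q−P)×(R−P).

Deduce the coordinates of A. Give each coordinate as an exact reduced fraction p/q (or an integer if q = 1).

A = (4, -11)

1. A_x = 4  [AE · DC = 2/3 ∩ 2·signedArea(AED) = 6]
2. A_y = -11  [AE · DC = 2/3 ∩ 2·signedArea(AED) = 6]
   → A = (4, -11)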